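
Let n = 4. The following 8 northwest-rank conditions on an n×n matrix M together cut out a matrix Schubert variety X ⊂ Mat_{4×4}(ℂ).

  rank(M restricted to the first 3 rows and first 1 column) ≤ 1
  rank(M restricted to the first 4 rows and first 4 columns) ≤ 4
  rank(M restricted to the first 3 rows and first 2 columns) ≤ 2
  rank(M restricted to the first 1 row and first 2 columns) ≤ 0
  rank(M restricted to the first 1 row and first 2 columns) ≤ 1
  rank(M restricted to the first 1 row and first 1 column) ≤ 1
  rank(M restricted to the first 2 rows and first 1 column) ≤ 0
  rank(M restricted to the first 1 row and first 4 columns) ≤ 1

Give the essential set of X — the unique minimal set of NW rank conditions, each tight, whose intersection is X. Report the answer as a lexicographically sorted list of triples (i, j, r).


Reconstructing r_w from the 8 given conditions:

  row 1: 0  0  1  1
  row 2: 0  1  2  2
  row 3: 1  2  3  3
  row 4: 1  2  3  4

reading off 1-entries of Δ²R: w = (3, 2, 1, 4).

2 SE-corners of the 3-cell Rothe diagram give Ess(w):

[(1, 2, 0), (2, 1, 0)]


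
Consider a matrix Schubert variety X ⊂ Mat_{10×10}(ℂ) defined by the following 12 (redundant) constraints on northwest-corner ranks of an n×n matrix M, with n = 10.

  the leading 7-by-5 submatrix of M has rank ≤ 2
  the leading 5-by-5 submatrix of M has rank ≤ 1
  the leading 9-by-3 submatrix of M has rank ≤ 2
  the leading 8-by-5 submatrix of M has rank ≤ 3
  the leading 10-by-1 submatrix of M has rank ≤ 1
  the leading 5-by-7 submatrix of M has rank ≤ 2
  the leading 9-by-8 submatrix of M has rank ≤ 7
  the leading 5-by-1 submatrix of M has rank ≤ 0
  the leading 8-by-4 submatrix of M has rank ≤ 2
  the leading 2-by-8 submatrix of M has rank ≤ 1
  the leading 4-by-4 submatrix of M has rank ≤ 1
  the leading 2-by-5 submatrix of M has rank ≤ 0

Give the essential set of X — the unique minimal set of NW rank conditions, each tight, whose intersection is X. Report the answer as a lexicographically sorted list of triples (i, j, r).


Propagating the 12 rank bounds to every northwest block:

  R[1]: 0 | 0 | 0 | 0 | 0 | 1 | 1 | 1 | 1 | 1
  R[2]: 0 | 0 | 0 | 0 | 0 | 1 | 1 | 1 | 2 | 2
  R[3]: 0 | 1 | 1 | 1 | 1 | 2 | 2 | 2 | 3 | 3
  R[4]: 0 | 1 | 1 | 1 | 1 | 2 | 2 | 3 | 4 | 4
  R[5]: 0 | 1 | 1 | 1 | 1 | 2 | 2 | 3 | 4 | 5
  R[6]: 1 | 2 | 2 | 2 | 2 | 3 | 3 | 4 | 5 | 6
  R[7]: 1 | 2 | 2 | 2 | 2 | 3 | 4 | 5 | 6 | 7
  R[8]: 1 | 2 | 2 | 2 | 3 | 4 | 5 | 6 | 7 | 8
  R[9]: 1 | 2 | 2 | 3 | 4 | 5 | 6 | 7 | 8 | 9
  R[10]: 1 | 2 | 3 | 4 | 5 | 6 | 7 | 8 | 9 | 10

so w = (6, 9, 2, 8, 10, 1, 7, 5, 4, 3).

Rothe diagram D(w) (29 cells), 8 SE-corners (essential conditions):

[(2, 5, 0), (2, 8, 1), (5, 1, 0), (5, 5, 1), (5, 7, 2), (7, 5, 2), (8, 4, 2), (9, 3, 2)]


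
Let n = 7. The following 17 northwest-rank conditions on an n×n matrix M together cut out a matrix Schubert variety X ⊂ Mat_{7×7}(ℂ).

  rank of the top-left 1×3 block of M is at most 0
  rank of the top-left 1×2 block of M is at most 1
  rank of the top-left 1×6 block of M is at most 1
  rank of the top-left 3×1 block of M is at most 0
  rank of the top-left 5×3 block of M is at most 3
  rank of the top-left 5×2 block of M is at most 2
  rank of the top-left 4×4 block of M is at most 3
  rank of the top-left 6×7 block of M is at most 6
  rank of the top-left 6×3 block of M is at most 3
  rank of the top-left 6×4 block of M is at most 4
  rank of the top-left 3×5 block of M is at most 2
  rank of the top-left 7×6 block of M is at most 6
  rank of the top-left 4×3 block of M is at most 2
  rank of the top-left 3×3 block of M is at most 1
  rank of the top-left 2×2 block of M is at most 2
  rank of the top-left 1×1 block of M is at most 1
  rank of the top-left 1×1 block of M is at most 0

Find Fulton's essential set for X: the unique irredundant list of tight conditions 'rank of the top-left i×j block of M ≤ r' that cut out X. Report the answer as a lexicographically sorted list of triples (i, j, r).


Recovering R(i,j) via the rank-extension bound from the 17 conditions:

  R[1]: 0 | 0 | 0 | 1 | 1 | 1 | 1
  R[2]: 0 | 1 | 1 | 2 | 2 | 2 | 2
  R[3]: 0 | 1 | 1 | 2 | 2 | 3 | 3
  R[4]: 1 | 2 | 2 | 3 | 3 | 4 | 4
  R[5]: 1 | 2 | 3 | 4 | 4 | 5 | 5
  R[6]: 1 | 2 | 3 | 4 | 5 | 6 | 6
  R[7]: 1 | 2 | 3 | 4 | 5 | 6 | 7

second differences of R give the permutation w = (4, 2, 6, 1, 3, 5, 7).

|D(w)|=7, |Ess(w)|=4:

[(1, 3, 0), (3, 1, 0), (3, 3, 1), (3, 5, 2)]


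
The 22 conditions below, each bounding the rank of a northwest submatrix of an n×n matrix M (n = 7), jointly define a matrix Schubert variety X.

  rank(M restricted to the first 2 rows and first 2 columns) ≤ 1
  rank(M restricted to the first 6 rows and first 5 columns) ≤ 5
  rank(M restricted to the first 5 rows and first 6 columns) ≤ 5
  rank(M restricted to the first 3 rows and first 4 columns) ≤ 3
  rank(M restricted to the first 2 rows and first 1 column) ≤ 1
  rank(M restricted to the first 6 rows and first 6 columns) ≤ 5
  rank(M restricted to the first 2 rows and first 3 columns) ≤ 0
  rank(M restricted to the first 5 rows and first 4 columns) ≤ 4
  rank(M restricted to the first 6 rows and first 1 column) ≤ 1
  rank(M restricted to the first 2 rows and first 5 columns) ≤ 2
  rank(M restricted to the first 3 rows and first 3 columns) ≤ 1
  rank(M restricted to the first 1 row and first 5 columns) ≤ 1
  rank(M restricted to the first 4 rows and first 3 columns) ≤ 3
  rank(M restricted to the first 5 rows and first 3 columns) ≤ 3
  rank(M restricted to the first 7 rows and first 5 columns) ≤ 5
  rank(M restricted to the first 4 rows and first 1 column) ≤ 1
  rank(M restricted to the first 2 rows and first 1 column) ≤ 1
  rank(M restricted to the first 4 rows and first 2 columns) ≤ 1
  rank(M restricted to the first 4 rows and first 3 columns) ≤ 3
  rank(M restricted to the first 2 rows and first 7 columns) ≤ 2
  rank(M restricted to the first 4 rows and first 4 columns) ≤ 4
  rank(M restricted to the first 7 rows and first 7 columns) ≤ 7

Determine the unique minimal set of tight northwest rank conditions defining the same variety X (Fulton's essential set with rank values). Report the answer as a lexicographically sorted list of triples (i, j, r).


Propagating the 22 rank bounds to every northwest block:

  row 1: 0, 0, 0, 1, 1, 1, 1
  row 2: 0, 0, 0, 1, 2, 2, 2
  row 3: 1, 1, 1, 2, 3, 3, 3
  row 4: 1, 1, 2, 3, 4, 4, 4
  row 5: 1, 2, 3, 4, 5, 5, 5
  row 6: 1, 2, 3, 4, 5, 5, 6
  row 7: 1, 2, 3, 4, 5, 6, 7

second differences of R give the permutation w = (4, 5, 1, 3, 2, 7, 6).

ℓ(w)=8; the 3 essential cells (i,j,r):

[(2, 3, 0), (4, 2, 1), (6, 6, 5)]


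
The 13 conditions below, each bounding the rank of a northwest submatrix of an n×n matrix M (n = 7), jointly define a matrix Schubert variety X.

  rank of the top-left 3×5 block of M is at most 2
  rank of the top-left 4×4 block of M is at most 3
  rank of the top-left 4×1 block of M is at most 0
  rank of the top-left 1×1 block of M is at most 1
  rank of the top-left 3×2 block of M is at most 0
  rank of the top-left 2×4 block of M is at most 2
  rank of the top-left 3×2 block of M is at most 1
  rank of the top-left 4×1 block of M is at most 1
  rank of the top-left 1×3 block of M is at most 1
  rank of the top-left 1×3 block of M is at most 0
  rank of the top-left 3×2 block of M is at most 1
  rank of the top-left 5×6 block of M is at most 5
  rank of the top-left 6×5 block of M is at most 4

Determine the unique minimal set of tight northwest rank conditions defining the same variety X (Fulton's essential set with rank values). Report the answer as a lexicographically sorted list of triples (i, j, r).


The tightest implied rank at each (i,j), from the 13 conditions:

  R[1]: 0 0 0 1 1 1 1
  R[2]: 0 0 1 2 2 2 2
  R[3]: 0 0 1 2 2 3 3
  R[4]: 0 1 2 3 3 4 4
  R[5]: 1 2 3 4 4 5 5
  R[6]: 1 2 3 4 4 5 6
  R[7]: 1 2 3 4 5 6 7

the unique w with this rank table is (4, 3, 6, 2, 1, 7, 5).

ℓ(w)=10; the 5 essential cells (i,j,r):

[(1, 3, 0), (3, 2, 0), (3, 5, 2), (4, 1, 0), (6, 5, 4)]


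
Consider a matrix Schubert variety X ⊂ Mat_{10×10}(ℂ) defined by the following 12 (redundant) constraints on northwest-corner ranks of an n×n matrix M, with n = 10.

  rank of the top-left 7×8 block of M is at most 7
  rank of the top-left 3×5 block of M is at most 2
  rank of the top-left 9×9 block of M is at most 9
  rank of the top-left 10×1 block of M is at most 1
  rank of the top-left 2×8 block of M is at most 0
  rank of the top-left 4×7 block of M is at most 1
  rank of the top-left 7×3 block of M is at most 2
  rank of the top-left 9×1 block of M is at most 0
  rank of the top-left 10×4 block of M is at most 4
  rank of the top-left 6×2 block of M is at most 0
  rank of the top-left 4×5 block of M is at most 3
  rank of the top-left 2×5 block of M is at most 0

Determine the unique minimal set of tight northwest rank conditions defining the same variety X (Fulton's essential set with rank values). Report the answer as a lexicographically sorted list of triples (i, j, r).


Rank table r_w(10×10) implied by the 12 constraints:

  row 1: 0 0 0 0 0 0 0 0 1 1
  row 2: 0 0 0 0 0 0 0 0 1 2
  row 3: 0 0 1 1 1 1 1 1 2 3
  row 4: 0 0 1 1 1 1 1 2 3 4
  row 5: 0 0 1 2 2 2 2 3 4 5
  row 6: 0 0 1 2 3 3 3 4 5 6
  row 7: 0 1 2 3 4 4 4 5 6 7
  row 8: 0 1 2 3 4 5 5 6 7 8
  row 9: 0 1 2 3 4 5 6 7 8 9
  row 10: 1 2 3 4 5 6 7 8 9 10

hence w(1..10) = (9, 10, 3, 8, 4, 5, 2, 6, 7, 1).

|D(w)|=31, |Ess(w)|=4:

[(2, 8, 0), (4, 7, 1), (6, 2, 0), (9, 1, 0)]


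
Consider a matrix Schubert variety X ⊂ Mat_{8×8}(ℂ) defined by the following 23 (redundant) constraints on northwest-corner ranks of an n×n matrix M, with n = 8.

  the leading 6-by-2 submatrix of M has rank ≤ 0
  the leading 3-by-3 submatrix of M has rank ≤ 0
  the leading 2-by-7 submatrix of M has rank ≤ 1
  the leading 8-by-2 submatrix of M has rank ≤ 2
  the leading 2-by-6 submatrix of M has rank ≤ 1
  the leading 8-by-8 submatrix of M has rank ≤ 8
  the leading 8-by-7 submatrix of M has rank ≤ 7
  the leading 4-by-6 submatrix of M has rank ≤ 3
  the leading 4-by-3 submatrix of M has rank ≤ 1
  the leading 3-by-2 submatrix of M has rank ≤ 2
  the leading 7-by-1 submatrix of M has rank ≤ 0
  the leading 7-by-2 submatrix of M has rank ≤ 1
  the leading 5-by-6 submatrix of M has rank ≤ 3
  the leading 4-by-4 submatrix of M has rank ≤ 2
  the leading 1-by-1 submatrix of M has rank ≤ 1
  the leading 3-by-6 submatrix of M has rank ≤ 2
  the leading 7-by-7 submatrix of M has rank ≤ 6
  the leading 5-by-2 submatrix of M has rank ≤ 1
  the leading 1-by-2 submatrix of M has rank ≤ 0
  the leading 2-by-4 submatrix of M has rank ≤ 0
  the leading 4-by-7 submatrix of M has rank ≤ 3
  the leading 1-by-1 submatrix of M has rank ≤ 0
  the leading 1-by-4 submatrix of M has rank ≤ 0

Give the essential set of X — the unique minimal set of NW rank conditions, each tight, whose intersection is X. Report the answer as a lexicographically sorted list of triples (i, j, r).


Recovering R(i,j) via the rank-extension bound from the 23 conditions:

  0, 0, 0, 0, 1, 1, 1, 1
  0, 0, 0, 0, 1, 1, 1, 2
  0, 0, 0, 1, 2, 2, 2, 3
  0, 0, 1, 2, 3, 3, 3, 4
  0, 0, 1, 2, 3, 3, 4, 5
  0, 0, 1, 2, 3, 4, 5, 6
  0, 1, 2, 3, 4, 5, 6, 7
  1, 2, 3, 4, 5, 6, 7, 8

so w = (5, 8, 4, 3, 7, 6, 2, 1).

6 SE-corners of the 21-cell Rothe diagram give Ess(w):

[(2, 4, 0), (2, 7, 1), (3, 3, 0), (5, 6, 3), (6, 2, 0), (7, 1, 0)]


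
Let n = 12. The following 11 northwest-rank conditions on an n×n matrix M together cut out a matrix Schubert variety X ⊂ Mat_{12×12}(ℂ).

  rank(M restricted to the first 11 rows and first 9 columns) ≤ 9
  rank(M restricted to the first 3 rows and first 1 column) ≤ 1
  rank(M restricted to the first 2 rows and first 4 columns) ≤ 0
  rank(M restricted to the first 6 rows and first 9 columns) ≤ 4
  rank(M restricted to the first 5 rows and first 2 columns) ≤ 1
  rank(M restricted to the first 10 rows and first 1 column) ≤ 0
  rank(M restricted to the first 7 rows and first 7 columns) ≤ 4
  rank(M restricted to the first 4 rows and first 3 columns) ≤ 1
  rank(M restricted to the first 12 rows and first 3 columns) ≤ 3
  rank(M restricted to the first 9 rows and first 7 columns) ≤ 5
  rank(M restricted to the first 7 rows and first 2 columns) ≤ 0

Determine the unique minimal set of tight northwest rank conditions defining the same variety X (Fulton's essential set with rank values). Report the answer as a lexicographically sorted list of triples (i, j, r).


Recovering R(i,j) via the rank-extension bound from the 11 conditions:

  R[1]: 0, 0, 0, 0, 1, 1, 1, 1, 1, 1, 1, 1
  R[2]: 0, 0, 0, 0, 1, 2, 2, 2, 2, 2, 2, 2
  R[3]: 0, 0, 1, 1, 2, 3, 3, 3, 3, 3, 3, 3
  R[4]: 0, 0, 1, 2, 3, 4, 4, 4, 4, 4, 4, 4
  R[5]: 0, 0, 1, 2, 3, 4, 4, 4, 4, 5, 5, 5
  R[6]: 0, 0, 1, 2, 3, 4, 4, 4, 4, 5, 6, 6
  R[7]: 0, 0, 1, 2, 3, 4, 4, 5, 5, 6, 7, 7
  R[8]: 0, 1, 2, 3, 4, 5, 5, 6, 6, 7, 8, 8
  R[9]: 0, 1, 2, 3, 4, 5, 5, 6, 7, 8, 9, 9
  R[10]: 0, 1, 2, 3, 4, 5, 6, 7, 8, 9, 10, 10
  R[11]: 1, 2, 3, 4, 5, 6, 7, 8, 9, 10, 11, 11
  R[12]: 1, 2, 3, 4, 5, 6, 7, 8, 9, 10, 11, 12

second differences of R give the permutation w = (5, 6, 3, 4, 10, 11, 8, 2, 9, 7, 1, 12).

Rothe diagram D(w) (29 cells), 6 SE-corners (essential conditions):

[(2, 4, 0), (6, 9, 4), (7, 2, 0), (7, 7, 4), (9, 7, 5), (10, 1, 0)]


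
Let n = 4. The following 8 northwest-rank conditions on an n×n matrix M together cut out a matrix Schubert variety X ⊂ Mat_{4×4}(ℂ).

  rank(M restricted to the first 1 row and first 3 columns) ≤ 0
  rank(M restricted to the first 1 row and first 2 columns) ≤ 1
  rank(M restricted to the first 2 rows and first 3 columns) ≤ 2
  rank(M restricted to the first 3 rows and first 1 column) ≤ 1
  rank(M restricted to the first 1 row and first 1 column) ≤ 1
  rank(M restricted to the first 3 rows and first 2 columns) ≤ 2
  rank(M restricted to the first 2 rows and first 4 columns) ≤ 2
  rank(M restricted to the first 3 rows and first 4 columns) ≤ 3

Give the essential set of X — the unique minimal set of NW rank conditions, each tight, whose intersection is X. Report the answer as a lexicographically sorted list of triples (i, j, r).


Computing R[i][j] = min implied NW-rank bound (n=4, 8 conditions):

  0  0  0  1
  1  1  1  2
  1  2  2  3
  1  2  3  4

second differences of R give the permutation w = (4, 1, 2, 3).

ℓ(w)=3; the 1 essential cell (i,j,r):

[(1, 3, 0)]


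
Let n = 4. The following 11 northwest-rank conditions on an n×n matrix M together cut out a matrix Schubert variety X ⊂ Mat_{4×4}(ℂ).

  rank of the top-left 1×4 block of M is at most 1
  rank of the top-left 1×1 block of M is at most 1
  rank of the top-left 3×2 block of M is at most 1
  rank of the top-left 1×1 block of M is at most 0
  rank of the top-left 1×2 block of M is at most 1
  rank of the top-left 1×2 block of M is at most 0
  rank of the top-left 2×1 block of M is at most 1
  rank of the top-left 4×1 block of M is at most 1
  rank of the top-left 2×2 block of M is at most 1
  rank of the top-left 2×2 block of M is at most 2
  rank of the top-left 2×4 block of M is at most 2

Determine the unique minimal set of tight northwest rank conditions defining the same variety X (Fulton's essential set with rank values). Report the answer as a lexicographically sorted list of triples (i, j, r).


Computing R[i][j] = min implied NW-rank bound (n=4, 11 conditions):

  R[1]: 0  0  1  1
  R[2]: 1  1  2  2
  R[3]: 1  1  2  3
  R[4]: 1  2  3  4

so w = (3, 1, 4, 2).

2 SE-corners of the 3-cell Rothe diagram give Ess(w):

[(1, 2, 0), (3, 2, 1)]


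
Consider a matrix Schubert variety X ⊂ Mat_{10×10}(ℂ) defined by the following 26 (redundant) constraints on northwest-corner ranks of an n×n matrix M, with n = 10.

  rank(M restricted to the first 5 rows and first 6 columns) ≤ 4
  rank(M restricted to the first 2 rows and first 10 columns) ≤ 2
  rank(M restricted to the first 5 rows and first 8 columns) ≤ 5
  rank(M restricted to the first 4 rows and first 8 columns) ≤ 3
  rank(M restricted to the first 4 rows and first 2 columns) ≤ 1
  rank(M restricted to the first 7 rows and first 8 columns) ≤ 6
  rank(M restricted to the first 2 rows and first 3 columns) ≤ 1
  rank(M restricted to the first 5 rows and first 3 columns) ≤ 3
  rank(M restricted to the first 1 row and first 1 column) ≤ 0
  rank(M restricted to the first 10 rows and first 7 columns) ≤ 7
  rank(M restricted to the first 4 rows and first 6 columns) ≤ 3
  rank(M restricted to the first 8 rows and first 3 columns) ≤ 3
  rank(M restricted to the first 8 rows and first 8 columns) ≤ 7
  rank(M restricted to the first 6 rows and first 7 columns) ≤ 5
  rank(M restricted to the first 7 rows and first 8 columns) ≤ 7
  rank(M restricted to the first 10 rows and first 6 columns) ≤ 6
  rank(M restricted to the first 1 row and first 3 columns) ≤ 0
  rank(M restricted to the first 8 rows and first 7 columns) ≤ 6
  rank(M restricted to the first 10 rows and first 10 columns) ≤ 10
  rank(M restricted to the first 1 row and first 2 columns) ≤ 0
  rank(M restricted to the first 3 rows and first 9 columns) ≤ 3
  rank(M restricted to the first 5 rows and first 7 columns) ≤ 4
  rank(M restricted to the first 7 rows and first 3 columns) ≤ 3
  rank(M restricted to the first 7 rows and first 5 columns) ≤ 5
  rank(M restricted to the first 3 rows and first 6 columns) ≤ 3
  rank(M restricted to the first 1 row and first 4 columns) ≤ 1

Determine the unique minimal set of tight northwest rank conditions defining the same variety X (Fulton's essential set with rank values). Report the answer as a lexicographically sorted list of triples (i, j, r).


Computing R[i][j] = min implied NW-rank bound (n=10, 26 conditions):

  R[1]: 0 0 0 1 1 1 1 1 1 1
  R[2]: 1 1 1 2 2 2 2 2 2 2
  R[3]: 1 1 2 3 3 3 3 3 3 3
  R[4]: 1 1 2 3 3 3 3 3 4 4
  R[5]: 1 2 3 4 4 4 4 4 5 5
  R[6]: 1 2 3 4 5 5 5 5 6 6
  R[7]: 1 2 3 4 5 6 6 6 7 7
  R[8]: 1 2 3 4 5 6 6 7 8 8
  R[9]: 1 2 3 4 5 6 7 8 9 9
  R[10]: 1 2 3 4 5 6 7 8 9 10

giving w = (4, 1, 3, 9, 2, 5, 6, 8, 7, 10) via Δ²R.

Fulton essential set (4 of the 10 Rothe cells):

[(1, 3, 0), (4, 2, 1), (4, 8, 3), (8, 7, 6)]


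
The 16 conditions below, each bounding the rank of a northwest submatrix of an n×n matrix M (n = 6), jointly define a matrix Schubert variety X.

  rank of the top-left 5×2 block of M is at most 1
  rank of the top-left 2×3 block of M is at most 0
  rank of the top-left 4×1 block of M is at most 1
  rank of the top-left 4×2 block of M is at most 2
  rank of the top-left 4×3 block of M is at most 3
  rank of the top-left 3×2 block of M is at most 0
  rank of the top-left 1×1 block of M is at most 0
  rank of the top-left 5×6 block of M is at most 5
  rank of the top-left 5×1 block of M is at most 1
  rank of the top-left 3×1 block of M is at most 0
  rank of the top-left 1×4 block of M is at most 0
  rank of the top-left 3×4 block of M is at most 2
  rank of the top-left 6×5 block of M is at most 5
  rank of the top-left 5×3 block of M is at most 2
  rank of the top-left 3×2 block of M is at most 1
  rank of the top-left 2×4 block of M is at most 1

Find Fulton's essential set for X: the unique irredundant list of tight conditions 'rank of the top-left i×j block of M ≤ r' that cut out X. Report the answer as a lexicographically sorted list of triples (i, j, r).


Propagating the 16 rank bounds to every northwest block:

  i=1: 0 | 0 | 0 | 0 | 1 | 1
  i=2: 0 | 0 | 0 | 1 | 2 | 2
  i=3: 0 | 0 | 1 | 2 | 3 | 3
  i=4: 1 | 1 | 2 | 3 | 4 | 4
  i=5: 1 | 1 | 2 | 3 | 4 | 5
  i=6: 1 | 2 | 3 | 4 | 5 | 6

reading off 1-entries of Δ²R: w = (5, 4, 3, 1, 6, 2).

Fulton essential set (4 of the 10 Rothe cells):

[(1, 4, 0), (2, 3, 0), (3, 2, 0), (5, 2, 1)]


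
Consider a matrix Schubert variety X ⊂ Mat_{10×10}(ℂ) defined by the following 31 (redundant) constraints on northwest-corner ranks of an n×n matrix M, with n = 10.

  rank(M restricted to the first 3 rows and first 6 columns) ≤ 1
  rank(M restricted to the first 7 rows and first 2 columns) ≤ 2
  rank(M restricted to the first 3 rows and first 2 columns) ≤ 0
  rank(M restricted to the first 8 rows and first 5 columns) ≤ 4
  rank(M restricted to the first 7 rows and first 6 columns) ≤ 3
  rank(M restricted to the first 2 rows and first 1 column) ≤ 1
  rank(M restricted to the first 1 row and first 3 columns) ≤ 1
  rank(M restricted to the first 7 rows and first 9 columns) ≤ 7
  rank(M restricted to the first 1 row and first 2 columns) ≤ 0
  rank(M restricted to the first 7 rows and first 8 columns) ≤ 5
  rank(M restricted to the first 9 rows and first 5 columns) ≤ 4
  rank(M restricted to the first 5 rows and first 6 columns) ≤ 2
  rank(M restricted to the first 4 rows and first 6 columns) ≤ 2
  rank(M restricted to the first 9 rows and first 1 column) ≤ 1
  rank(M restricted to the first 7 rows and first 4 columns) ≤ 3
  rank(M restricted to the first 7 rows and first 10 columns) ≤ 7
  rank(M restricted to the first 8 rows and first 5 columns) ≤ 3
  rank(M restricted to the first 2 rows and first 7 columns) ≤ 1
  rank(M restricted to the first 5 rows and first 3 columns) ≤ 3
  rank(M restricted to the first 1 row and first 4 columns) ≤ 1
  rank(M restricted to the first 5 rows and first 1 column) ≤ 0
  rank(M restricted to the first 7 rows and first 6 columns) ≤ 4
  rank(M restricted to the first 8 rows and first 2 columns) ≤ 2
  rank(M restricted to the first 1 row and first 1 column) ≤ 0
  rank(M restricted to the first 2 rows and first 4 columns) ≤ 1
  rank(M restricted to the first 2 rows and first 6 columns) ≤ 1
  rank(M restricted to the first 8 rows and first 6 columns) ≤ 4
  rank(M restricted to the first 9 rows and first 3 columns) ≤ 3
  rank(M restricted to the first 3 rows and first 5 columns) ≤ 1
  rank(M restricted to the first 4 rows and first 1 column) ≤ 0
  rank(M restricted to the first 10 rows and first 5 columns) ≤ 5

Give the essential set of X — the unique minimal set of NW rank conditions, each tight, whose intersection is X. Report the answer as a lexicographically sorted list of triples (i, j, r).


Propagating the 31 rank bounds to every northwest block:

  0 0 1 1 1 1 1 1 1 1
  0 0 1 1 1 1 1 2 2 2
  0 0 1 1 1 1 2 3 3 3
  0 1 2 2 2 2 3 4 4 4
  0 1 2 2 2 2 3 4 5 5
  1 2 3 3 3 3 4 5 6 6
  1 2 3 3 3 3 4 5 6 7
  1 2 3 3 3 4 5 6 7 8
  1 2 3 4 4 5 6 7 8 9
  1 2 3 4 5 6 7 8 9 10

reading off 1-entries of Δ²R: w = (3, 8, 7, 2, 9, 1, 10, 6, 4, 5).

7 SE-corners of the 23-cell Rothe diagram give Ess(w):

[(2, 7, 1), (3, 2, 0), (3, 6, 1), (5, 1, 0), (5, 6, 2), (7, 6, 3), (8, 5, 3)]


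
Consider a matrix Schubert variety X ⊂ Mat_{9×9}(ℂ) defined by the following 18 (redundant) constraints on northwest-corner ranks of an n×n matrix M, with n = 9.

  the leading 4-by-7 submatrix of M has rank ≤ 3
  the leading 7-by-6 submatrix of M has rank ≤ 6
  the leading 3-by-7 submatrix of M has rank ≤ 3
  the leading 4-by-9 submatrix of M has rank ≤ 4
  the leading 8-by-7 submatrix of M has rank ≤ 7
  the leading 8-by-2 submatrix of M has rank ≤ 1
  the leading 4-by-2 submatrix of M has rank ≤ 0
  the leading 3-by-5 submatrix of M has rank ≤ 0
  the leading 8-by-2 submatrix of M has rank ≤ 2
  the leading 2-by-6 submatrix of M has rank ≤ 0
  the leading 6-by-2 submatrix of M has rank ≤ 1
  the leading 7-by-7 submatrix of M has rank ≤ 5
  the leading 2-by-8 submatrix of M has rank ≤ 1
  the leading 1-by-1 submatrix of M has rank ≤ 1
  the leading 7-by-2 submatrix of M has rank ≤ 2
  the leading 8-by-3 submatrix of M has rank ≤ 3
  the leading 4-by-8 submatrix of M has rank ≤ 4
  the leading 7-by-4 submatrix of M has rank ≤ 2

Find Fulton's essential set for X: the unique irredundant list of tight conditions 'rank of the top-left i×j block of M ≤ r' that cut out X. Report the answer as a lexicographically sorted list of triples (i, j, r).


Propagating the 18 rank bounds to every northwest block:

  row 1: 0 0 0 0 0 0 1 1 1
  row 2: 0 0 0 0 0 0 1 1 2
  row 3: 0 0 0 0 0 1 2 2 3
  row 4: 0 0 1 1 1 2 3 3 4
  row 5: 1 1 2 2 2 3 4 4 5
  row 6: 1 1 2 2 3 4 5 5 6
  row 7: 1 1 2 2 3 4 5 6 7
  row 8: 1 1 2 3 4 5 6 7 8
  row 9: 1 2 3 4 5 6 7 8 9

giving w = (7, 9, 6, 3, 1, 5, 8, 4, 2) via Δ²R.

6 SE-corners of the 25-cell Rothe diagram give Ess(w):

[(2, 6, 0), (2, 8, 1), (3, 5, 0), (4, 2, 0), (7, 4, 2), (8, 2, 1)]


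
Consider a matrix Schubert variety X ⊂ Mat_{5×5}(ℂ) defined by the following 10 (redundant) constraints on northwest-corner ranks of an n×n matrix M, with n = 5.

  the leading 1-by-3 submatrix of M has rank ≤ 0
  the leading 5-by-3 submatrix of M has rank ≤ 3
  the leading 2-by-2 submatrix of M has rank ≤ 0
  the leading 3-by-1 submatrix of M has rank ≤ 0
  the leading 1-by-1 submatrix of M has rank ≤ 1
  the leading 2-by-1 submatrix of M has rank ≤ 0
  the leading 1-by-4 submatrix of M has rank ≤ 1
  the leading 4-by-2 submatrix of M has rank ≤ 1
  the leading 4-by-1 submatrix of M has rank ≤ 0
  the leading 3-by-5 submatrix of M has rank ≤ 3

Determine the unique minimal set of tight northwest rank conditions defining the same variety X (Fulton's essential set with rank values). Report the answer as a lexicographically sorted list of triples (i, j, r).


The tightest implied rank at each (i,j), from the 10 conditions:

  R[1]: 0  0  0  1  1
  R[2]: 0  0  1  2  2
  R[3]: 0  1  2  3  3
  R[4]: 0  1  2  3  4
  R[5]: 1  2  3  4  5

so w = (4, 3, 2, 5, 1).

|D(w)|=7, |Ess(w)|=3:

[(1, 3, 0), (2, 2, 0), (4, 1, 0)]


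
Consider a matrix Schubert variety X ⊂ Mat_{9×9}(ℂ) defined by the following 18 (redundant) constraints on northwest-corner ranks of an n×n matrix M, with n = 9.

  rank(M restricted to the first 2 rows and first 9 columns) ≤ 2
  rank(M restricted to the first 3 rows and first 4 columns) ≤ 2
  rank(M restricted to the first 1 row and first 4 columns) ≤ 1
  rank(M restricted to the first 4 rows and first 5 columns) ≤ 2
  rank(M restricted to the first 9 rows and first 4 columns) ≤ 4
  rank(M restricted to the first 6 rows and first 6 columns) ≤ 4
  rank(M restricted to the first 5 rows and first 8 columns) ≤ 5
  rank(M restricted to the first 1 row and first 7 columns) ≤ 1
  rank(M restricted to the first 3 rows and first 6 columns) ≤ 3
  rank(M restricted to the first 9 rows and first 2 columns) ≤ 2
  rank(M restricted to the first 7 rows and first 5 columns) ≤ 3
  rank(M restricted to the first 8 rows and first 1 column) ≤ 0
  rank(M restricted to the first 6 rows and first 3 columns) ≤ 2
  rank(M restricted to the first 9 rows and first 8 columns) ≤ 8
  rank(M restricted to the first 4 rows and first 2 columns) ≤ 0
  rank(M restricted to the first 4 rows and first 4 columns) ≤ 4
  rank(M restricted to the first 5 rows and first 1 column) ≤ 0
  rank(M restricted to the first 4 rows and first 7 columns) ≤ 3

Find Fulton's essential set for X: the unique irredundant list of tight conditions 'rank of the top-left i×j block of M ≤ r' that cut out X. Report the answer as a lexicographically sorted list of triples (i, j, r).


Computing R[i][j] = min implied NW-rank bound (n=9, 18 conditions):

  0 | 0 | 1 | 1 | 1 | 1 | 1 | 1 | 1
  0 | 0 | 1 | 2 | 2 | 2 | 2 | 2 | 2
  0 | 0 | 1 | 2 | 2 | 3 | 3 | 3 | 3
  0 | 0 | 1 | 2 | 2 | 3 | 3 | 4 | 4
  0 | 1 | 2 | 3 | 3 | 4 | 4 | 5 | 5
  0 | 1 | 2 | 3 | 3 | 4 | 5 | 6 | 6
  0 | 1 | 2 | 3 | 3 | 4 | 5 | 6 | 7
  0 | 1 | 2 | 3 | 4 | 5 | 6 | 7 | 8
  1 | 2 | 3 | 4 | 5 | 6 | 7 | 8 | 9

second differences of R give the permutation w = (3, 4, 6, 8, 2, 7, 9, 5, 1).

Fulton essential set (5 of the 17 Rothe cells):

[(4, 2, 0), (4, 5, 2), (4, 7, 3), (7, 5, 3), (8, 1, 0)]


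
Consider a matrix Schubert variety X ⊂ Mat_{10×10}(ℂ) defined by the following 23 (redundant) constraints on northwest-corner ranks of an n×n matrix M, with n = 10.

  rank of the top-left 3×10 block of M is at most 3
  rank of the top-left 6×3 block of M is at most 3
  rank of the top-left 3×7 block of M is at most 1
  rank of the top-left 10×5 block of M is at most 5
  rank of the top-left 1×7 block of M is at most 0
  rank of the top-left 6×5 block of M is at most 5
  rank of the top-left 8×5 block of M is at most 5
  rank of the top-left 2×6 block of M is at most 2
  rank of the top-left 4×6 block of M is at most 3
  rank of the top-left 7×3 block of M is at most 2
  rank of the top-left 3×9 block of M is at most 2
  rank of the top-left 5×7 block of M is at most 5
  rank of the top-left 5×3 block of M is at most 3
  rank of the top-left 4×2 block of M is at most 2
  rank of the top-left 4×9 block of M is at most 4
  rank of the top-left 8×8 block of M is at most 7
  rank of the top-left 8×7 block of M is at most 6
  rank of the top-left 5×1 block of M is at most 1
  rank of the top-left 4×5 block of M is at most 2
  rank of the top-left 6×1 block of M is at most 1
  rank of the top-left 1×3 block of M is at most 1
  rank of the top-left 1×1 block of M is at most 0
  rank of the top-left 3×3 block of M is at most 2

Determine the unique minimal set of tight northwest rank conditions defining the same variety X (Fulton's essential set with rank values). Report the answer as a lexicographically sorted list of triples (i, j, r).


Reconstructing r_w from the 23 given conditions:

  i=1: 0  0  0  0  0  0  0  1  1  1
  i=2: 1  1  1  1  1  1  1  2  2  2
  i=3: 1  1  1  1  1  1  1  2  2  3
  i=4: 1  2  2  2  2  2  2  3  3  4
  i=5: 1  2  2  3  3  3  3  4  4  5
  i=6: 1  2  2  3  4  4  4  5  5  6
  i=7: 1  2  2  3  4  5  5  6  6  7
  i=8: 1  2  3  4  5  6  6  7  7  8
  i=9: 1  2  3  4  5  6  7  8  8  9
  i=10: 1  2  3  4  5  6  7  8  9  10

second differences of R give the permutation w = (8, 1, 10, 2, 4, 5, 6, 3, 7, 9).

ℓ(w)=17; the 4 essential cells (i,j,r):

[(1, 7, 0), (3, 7, 1), (3, 9, 2), (7, 3, 2)]


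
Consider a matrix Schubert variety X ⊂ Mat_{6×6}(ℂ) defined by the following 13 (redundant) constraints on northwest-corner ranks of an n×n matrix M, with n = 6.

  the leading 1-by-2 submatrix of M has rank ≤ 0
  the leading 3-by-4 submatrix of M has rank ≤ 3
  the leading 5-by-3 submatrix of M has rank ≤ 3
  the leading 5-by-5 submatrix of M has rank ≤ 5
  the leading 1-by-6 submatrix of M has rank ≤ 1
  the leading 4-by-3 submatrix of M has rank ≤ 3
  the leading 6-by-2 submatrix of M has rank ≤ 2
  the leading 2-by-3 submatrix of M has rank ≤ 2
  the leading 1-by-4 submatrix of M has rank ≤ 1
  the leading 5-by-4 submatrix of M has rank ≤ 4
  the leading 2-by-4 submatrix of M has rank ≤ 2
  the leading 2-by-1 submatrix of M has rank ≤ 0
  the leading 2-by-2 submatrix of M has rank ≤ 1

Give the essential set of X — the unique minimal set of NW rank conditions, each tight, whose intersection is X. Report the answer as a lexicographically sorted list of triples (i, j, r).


Reconstructing r_w from the 13 given conditions:

  row 1: 0  0  1  1  1  1
  row 2: 0  1  2  2  2  2
  row 3: 1  2  3  3  3  3
  row 4: 1  2  3  4  4  4
  row 5: 1  2  3  4  5  5
  row 6: 1  2  3  4  5  6

reading off 1-entries of Δ²R: w = (3, 2, 1, 4, 5, 6).

2 SE-corners of the 3-cell Rothe diagram give Ess(w):

[(1, 2, 0), (2, 1, 0)]


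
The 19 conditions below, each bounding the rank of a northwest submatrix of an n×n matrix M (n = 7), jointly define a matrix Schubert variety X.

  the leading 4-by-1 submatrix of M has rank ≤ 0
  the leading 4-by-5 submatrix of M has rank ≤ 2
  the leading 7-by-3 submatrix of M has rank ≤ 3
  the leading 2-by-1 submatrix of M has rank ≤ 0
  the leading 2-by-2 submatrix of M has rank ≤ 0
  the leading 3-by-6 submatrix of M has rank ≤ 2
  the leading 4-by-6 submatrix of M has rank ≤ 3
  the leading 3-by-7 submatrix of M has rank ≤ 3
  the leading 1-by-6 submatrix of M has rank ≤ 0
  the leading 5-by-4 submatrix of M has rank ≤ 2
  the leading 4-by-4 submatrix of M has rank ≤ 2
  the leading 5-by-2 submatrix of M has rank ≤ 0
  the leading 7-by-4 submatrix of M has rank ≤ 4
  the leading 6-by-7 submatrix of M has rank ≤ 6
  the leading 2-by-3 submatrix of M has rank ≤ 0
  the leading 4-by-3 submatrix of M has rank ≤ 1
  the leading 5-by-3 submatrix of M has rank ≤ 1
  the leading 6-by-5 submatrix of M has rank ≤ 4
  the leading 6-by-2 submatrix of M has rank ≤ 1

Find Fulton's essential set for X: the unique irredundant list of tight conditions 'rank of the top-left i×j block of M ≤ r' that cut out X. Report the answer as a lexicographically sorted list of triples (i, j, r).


Computing R[i][j] = min implied NW-rank bound (n=7, 19 conditions):

  R[1]: 0 0 0 0 0 0 1
  R[2]: 0 0 0 1 1 1 2
  R[3]: 0 0 1 2 2 2 3
  R[4]: 0 0 1 2 2 3 4
  R[5]: 0 0 1 2 3 4 5
  R[6]: 1 1 2 3 4 5 6
  R[7]: 1 2 3 4 5 6 7

reading off 1-entries of Δ²R: w = (7, 4, 3, 6, 5, 1, 2).

ℓ(w)=16; the 4 essential cells (i,j,r):

[(1, 6, 0), (2, 3, 0), (4, 5, 2), (5, 2, 0)]


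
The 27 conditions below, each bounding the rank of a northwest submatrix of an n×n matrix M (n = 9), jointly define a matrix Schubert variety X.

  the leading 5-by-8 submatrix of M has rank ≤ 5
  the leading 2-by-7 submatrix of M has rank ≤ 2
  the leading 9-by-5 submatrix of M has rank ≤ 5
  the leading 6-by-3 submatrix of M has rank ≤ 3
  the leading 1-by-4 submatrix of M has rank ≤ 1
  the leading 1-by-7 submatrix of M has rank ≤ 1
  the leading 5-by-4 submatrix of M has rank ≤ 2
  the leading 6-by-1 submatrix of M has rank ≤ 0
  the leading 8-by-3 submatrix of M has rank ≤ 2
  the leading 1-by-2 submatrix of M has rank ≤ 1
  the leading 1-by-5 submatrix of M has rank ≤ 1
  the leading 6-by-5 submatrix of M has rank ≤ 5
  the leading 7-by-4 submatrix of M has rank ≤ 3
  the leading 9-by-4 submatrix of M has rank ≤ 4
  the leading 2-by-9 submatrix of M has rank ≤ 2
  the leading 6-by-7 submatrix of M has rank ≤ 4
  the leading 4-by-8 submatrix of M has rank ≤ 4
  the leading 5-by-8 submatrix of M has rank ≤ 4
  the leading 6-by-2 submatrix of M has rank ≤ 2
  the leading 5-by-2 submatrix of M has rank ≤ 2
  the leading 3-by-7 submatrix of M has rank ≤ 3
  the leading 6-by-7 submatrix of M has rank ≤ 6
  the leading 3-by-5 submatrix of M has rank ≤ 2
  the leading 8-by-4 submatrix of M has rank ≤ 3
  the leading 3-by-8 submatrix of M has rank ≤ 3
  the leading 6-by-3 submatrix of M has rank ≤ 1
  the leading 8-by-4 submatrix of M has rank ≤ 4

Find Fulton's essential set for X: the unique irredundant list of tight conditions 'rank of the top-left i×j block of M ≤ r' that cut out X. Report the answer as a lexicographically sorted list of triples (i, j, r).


Rank table r_w(9×9) implied by the 27 constraints:

  R[1]: 0, 1, 1, 1, 1, 1, 1, 1, 1
  R[2]: 0, 1, 1, 2, 2, 2, 2, 2, 2
  R[3]: 0, 1, 1, 2, 2, 3, 3, 3, 3
  R[4]: 0, 1, 1, 2, 3, 4, 4, 4, 4
  R[5]: 0, 1, 1, 2, 3, 4, 4, 4, 5
  R[6]: 0, 1, 1, 2, 3, 4, 4, 5, 6
  R[7]: 1, 2, 2, 3, 4, 5, 5, 6, 7
  R[8]: 1, 2, 2, 3, 4, 5, 6, 7, 8
  R[9]: 1, 2, 3, 4, 5, 6, 7, 8, 9

the unique w with this rank table is (2, 4, 6, 5, 9, 8, 1, 7, 3).

|D(w)|=16, |Ess(w)|=6:

[(3, 5, 2), (5, 8, 4), (6, 1, 0), (6, 3, 1), (6, 7, 4), (8, 3, 2)]


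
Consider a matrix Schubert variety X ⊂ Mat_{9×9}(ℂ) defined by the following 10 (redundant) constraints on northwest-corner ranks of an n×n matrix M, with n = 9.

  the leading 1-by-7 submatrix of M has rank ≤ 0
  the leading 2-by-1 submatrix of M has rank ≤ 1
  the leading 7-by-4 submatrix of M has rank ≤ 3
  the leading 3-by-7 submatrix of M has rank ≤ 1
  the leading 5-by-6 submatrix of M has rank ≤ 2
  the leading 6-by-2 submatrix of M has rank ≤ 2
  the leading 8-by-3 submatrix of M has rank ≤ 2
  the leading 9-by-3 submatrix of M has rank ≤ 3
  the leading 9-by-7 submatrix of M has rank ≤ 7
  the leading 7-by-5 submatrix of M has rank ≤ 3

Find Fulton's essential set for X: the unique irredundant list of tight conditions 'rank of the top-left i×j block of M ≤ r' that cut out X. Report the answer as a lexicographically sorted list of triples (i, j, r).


Rank table r_w(9×9) implied by the 10 constraints:

  0 0 0 0 0 0 0 1 1
  1 1 1 1 1 1 1 2 2
  1 1 1 1 1 1 1 2 3
  1 2 2 2 2 2 2 3 4
  1 2 2 2 2 2 3 4 5
  1 2 2 3 3 3 4 5 6
  1 2 2 3 3 4 5 6 7
  1 2 2 3 4 5 6 7 8
  1 2 3 4 5 6 7 8 9

second differences of R give the permutation w = (8, 1, 9, 2, 7, 4, 6, 5, 3).

Rothe diagram D(w) (21 cells), 5 SE-corners (essential conditions):

[(1, 7, 0), (3, 7, 1), (5, 6, 2), (7, 5, 3), (8, 3, 2)]


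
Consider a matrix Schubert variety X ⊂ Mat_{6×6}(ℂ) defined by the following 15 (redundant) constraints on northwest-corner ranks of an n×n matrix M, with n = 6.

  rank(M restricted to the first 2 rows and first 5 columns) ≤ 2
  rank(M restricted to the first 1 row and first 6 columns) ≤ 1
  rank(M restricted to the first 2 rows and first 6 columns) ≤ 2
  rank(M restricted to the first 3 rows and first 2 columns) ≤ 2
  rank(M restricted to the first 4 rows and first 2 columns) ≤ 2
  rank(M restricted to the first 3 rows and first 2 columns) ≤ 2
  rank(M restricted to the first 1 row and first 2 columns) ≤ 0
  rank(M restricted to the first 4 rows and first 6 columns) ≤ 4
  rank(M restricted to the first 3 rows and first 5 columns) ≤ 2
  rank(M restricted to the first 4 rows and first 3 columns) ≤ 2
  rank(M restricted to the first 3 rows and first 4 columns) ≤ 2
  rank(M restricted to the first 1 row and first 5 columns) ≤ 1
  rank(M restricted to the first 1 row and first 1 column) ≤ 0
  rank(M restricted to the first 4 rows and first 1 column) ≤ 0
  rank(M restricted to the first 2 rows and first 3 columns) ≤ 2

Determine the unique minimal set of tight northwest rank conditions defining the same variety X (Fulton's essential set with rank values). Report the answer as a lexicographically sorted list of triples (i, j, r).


Recovering R(i,j) via the rank-extension bound from the 15 conditions:

  row 1: 0 0 1 1 1 1
  row 2: 0 1 2 2 2 2
  row 3: 0 1 2 2 2 3
  row 4: 0 1 2 3 3 4
  row 5: 1 2 3 4 4 5
  row 6: 1 2 3 4 5 6

the unique w with this rank table is (3, 2, 6, 4, 1, 5).

3 SE-corners of the 7-cell Rothe diagram give Ess(w):

[(1, 2, 0), (3, 5, 2), (4, 1, 0)]


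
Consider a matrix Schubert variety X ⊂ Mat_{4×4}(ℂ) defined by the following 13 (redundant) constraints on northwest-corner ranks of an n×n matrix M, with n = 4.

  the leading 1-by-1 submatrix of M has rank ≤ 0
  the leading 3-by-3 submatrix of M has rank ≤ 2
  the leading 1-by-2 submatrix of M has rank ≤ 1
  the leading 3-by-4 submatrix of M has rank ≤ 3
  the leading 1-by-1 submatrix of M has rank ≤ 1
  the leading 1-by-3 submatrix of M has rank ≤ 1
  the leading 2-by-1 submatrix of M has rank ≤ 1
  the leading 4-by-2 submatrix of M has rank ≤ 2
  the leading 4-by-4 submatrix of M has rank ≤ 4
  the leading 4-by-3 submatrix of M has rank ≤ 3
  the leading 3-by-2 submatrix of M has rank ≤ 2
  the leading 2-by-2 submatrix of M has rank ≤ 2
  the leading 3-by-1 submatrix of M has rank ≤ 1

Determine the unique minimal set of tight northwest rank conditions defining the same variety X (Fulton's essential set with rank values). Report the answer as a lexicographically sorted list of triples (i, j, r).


Computing R[i][j] = min implied NW-rank bound (n=4, 13 conditions):

  0, 1, 1, 1
  1, 2, 2, 2
  1, 2, 2, 3
  1, 2, 3, 4

so w = (2, 1, 4, 3).

Fulton essential set (2 of the 2 Rothe cells):

[(1, 1, 0), (3, 3, 2)]


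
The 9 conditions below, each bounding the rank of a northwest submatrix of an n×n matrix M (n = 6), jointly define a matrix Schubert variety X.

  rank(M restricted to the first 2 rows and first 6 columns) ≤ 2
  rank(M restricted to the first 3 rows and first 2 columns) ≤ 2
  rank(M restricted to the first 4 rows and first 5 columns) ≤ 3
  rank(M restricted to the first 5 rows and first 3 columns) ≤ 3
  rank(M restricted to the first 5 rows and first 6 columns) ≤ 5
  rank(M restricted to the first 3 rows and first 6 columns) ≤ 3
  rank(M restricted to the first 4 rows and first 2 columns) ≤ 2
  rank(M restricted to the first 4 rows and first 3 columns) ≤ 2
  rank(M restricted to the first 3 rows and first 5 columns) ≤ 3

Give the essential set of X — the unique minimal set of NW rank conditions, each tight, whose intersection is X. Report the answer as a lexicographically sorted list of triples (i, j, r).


Rank table r_w(6×6) implied by the 9 constraints:

  R[1]: 1 1 1 1 1 1
  R[2]: 1 2 2 2 2 2
  R[3]: 1 2 2 3 3 3
  R[4]: 1 2 2 3 3 4
  R[5]: 1 2 3 4 4 5
  R[6]: 1 2 3 4 5 6

hence w(1..6) = (1, 2, 4, 6, 3, 5).

2 SE-corners of the 3-cell Rothe diagram give Ess(w):

[(4, 3, 2), (4, 5, 3)]
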